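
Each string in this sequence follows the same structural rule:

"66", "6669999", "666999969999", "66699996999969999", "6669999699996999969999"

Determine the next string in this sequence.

666999969999699996999969999

Every step adds 69999 to the end: s(k+1) = s(k)·69999.
One more step from 6669999699996999969999 gives the answer.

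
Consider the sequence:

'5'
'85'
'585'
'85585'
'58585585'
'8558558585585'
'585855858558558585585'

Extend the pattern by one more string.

Each term (from the third on) is the two preceding terms concatenated in order: term 3 = 5·85 = 585.
Continuing: 8558558585585 · 585855858558558585585 gives term 8.

8558558585585585855858558558585585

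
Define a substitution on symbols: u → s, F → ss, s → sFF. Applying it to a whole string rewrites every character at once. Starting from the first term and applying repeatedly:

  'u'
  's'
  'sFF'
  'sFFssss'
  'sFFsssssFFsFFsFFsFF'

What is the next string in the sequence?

sFFsssssFFsFFsFFsFFsFFsssssFFsssssFFsssssFFssss

φ(sFFsssssFFsFFsFFsFF) expands symbol-by-symbol to sFF ss ss sFF sFF sFF sFF sFF ss ss sFF ss ss sFF ss ss sFF ss ss; joining the 19 pieces gives the next term.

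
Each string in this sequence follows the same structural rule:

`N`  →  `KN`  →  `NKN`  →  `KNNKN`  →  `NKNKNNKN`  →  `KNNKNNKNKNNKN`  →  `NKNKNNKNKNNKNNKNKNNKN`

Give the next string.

Each term (from the third on) is the two preceding terms concatenated in order: term 3 = N·KN = NKN.
The next term joins KNNKNNKNKNNKN and NKNKNNKNKNNKNNKNKNNKN.

KNNKNNKNKNNKNNKNKNNKNKNNKNNKNKNNKN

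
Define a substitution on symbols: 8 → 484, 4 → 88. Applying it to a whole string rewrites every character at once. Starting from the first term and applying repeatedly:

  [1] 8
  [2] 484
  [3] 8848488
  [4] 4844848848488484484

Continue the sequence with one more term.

Applying the rule to each of the 19 symbols of 4844848848488484484 gives the pieces 88 484 88 88 484 88 484 484 88 484 88 484 484 88 484 88 88 484 88, which concatenate to the answer.

88484888848488484484884848848448488484888848488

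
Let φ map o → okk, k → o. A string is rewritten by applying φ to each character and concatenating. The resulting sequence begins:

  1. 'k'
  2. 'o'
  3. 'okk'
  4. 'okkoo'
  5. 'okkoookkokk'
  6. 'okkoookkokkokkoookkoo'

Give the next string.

okkoookkokkokkoookkoookkoookkokkokkoookkokk

φ(okkoookkokkokkoookkoo) expands symbol-by-symbol to okk o o okk okk okk o o okk o o okk o o okk okk okk o o okk okk; joining the 21 pieces gives the next term.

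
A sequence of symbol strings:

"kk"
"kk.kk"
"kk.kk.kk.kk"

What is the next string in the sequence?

Every step duplicates the string with '.' between the halves.
Doubling kk.kk.kk.kk with '.' between the halves:

kk.kk.kk.kk.kk.kk.kk.kk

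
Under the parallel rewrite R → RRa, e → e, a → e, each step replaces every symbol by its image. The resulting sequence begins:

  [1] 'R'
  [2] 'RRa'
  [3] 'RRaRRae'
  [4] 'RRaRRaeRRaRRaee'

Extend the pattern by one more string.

Applying the rule to each of the 15 symbols of RRaRRaeRRaRRaee gives the pieces RRa RRa e RRa RRa e e RRa RRa e RRa RRa e e e, which concatenate to the answer.

RRaRRaeRRaRRaeeRRaRRaeRRaRRaeee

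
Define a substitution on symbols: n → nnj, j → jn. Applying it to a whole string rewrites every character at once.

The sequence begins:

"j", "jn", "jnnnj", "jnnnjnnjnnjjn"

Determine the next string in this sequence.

Applying the rule to each of the 13 symbols of jnnnjnnjnnjjn gives the pieces jn nnj nnj nnj jn nnj nnj jn nnj nnj jn jn nnj, which concatenate to the answer.

jnnnjnnjnnjjnnnjnnjjnnnjnnjjnjnnnj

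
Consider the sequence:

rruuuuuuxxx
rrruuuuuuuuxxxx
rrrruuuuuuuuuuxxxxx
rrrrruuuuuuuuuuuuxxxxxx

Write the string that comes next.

The n-th term is n-1 r's then 2n u's then n x's, where the shown terms are n = 3, 4, 5, 6.
At n = 7 the blocks have lengths 6, 14, 7.

rrrrrruuuuuuuuuuuuuuxxxxxxx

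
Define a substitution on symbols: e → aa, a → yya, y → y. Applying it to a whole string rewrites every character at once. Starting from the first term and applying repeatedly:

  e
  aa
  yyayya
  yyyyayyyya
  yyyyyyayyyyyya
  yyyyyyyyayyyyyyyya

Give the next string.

φ(yyyyyyyyayyyyyyyya) expands symbol-by-symbol to y y y y y y y y yya y y y y y y y y yya; joining the 18 pieces gives the next term.

yyyyyyyyyyayyyyyyyyyya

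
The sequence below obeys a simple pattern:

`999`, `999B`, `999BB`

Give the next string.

The strings grow by a fixed suffix B each time.
So the next term is 999BB·B.

999BBB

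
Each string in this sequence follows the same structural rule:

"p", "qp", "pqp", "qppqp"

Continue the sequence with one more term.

From term 3 onward, concatenate the second-to-last term with the last: p·qp = pqp, qp·pqp = qppqp, …
Continuing: pqp · qppqp gives term 5.

pqpqppqp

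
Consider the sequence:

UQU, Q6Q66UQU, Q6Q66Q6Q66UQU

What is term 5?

Q6Q66Q6Q66Q6Q66Q6Q66UQU

The strings grow by a fixed prefix Q6Q66 each time.
From Q6Q66Q6Q66UQU, 2 further steps: Q6Q66Q6Q66UQU → Q6Q66Q6Q66Q6Q66UQU → (answer).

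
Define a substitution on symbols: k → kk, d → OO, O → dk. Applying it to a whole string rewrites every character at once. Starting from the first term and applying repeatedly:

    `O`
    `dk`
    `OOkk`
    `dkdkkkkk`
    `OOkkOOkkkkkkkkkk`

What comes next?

Rewriting the 16 symbols of OOkkOOkkkkkkkkkk one by one yields dk dk kk kk dk dk kk kk kk kk kk kk kk kk kk kk; concatenated:

dkdkkkkkdkdkkkkkkkkkkkkkkkkkkkkk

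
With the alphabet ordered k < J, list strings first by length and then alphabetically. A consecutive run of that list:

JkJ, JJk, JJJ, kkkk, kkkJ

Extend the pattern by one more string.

kkJk

Treat kkkJ as a base-2 numeral over the given alphabet and add one, carrying through any trailing J's.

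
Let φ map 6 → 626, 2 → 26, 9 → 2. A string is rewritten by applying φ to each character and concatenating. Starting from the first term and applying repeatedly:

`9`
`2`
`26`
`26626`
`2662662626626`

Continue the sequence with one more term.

2662662626626626266262662662626626

φ(2662662626626) expands symbol-by-symbol to 26 626 626 26 626 626 26 626 26 626 626 26 626; joining the 13 pieces gives the next term.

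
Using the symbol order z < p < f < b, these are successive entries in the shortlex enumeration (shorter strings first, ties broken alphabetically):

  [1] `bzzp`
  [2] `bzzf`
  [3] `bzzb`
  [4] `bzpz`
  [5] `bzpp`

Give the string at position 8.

Advancing 3 positions from bzpp through bzpp → bzpf → bzpb reaches term 8.

bzfz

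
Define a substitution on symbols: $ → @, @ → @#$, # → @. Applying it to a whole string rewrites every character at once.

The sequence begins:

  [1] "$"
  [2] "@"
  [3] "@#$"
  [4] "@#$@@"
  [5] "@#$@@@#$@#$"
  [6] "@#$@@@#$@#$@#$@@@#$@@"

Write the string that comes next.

Rewriting the 21 symbols of @#$@@@#$@#$@#$@@@#$@@ one by one yields @#$ @ @ @#$ @#$ @#$ @ @ @#$ @ @ @#$ @ @ @#$ @#$ @#$ @ @ @#$ @#$; concatenated:

@#$@@@#$@#$@#$@@@#$@@@#$@@@#$@#$@#$@@@#$@#$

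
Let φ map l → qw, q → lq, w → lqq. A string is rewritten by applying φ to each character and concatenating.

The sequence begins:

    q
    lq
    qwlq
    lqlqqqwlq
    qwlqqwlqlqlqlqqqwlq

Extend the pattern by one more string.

Rewriting the 19 symbols of qwlqqwlqlqlqlqqqwlq one by one yields lq lqq qw lq lq lqq qw lq qw lq qw lq qw lq lq lq lqq qw lq; concatenated:

lqlqqqwlqlqlqqqwlqqwlqqwlqqwlqlqlqlqqqwlq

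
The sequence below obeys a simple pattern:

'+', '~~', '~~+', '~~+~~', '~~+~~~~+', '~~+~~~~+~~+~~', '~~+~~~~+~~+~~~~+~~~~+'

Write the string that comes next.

~~+~~~~+~~+~~~~+~~~~+~~+~~~~+~~+~~

This is a Fibonacci-style word recurrence s(k) = s(k−1)·s(k−2): e.g. ~~·+ = ~~+.
Continuing: ~~+~~~~+~~+~~~~+~~~~+ · ~~+~~~~+~~+~~ gives term 8.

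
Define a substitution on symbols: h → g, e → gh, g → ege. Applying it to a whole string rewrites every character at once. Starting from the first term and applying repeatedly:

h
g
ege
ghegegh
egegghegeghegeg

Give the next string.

Replace each of the 15 characters of egegghegeghegeg in place — gh ege gh ege ege g gh ege gh ege g gh ege gh ege — and concatenate.

ghegeghegeegegghegeghegegghegeghege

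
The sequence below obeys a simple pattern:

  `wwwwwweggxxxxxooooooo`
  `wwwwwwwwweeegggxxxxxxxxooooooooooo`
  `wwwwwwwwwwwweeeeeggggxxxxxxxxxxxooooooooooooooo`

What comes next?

Each string has the form w^{3n+3} e^{2n-1} g^{n+1} x^{3n+2} o^{4n+3} (n = 1, 2, …).
For the next term, n = 4, so the run lengths are 15, 7, 5, 14, 19.

wwwwwwwwwwwwwwweeeeeeegggggxxxxxxxxxxxxxxooooooooooooooooooo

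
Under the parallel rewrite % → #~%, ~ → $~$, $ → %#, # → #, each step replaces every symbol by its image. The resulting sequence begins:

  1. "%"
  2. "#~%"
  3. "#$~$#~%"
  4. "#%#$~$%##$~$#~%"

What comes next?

φ(#%#$~$%##$~$#~%) expands symbol-by-symbol to # #~% # %# $~$ %# #~% # # %# $~$ %# # $~$ #~%; joining the 15 pieces gives the next term.

##~%#%#$~$%##~%##%#$~$%##$~$#~%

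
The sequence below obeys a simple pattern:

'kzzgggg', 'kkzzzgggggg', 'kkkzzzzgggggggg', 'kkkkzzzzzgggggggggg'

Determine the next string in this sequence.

Reading off run lengths: k runs 1, 2, 3, 4; z runs 2, 3, 4, 5; g runs 4, 6, 8, 10 — each is linear in n, where the shown terms are n = 2, 3, 4, 5.
At n = 6 the blocks have lengths 5, 6, 12.

kkkkkzzzzzzgggggggggggg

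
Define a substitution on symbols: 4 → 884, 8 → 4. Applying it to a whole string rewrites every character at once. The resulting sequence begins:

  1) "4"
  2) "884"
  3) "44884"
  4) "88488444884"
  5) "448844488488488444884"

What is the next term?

8848844488488488444884448844488488488444884

Applying the rule to each of the 21 symbols of 448844488488488444884 gives the pieces 884 884 4 4 884 884 884 4 4 884 4 4 884 4 4 884 884 884 4 4 884, which concatenate to the answer.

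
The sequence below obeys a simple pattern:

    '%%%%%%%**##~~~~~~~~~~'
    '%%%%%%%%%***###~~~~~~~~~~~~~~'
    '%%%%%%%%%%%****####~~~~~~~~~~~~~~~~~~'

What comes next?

Term n consists of 2n+3 %'s, followed by n *'s, followed by n #'s, followed by 4n+2 ~'s, where the shown terms are n = 2, 3, 4.
Setting n = 5 gives 13, 5, 5, 22 characters in each block.

%%%%%%%%%%%%%*****#####~~~~~~~~~~~~~~~~~~~~~~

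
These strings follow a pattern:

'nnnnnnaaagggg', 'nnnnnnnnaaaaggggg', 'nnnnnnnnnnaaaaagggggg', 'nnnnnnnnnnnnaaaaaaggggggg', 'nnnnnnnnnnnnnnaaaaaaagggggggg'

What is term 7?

nnnnnnnnnnnnnnnnnnaaaaaaaaagggggggggg

The n-th term is 2n n's then n a's then n+1 g's, where the shown terms are n = 3, 4, 5, 6, 7.
At n = 9 the blocks have lengths 18, 9, 10.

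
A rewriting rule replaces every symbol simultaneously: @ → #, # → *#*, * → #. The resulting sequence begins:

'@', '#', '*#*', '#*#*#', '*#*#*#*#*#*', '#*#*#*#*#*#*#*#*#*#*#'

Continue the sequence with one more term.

Rewriting the 21 symbols of #*#*#*#*#*#*#*#*#*#*# one by one yields *#* # *#* # *#* # *#* # *#* # *#* # *#* # *#* # *#* # *#* # *#*; concatenated:

*#*#*#*#*#*#*#*#*#*#*#*#*#*#*#*#*#*#*#*#*#*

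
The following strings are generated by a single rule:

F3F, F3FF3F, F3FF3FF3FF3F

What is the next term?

s(k+1) = s(k)·s(k) — each term doubles the last.
Doubling F3FF3FF3FF3F:

F3FF3FF3FF3FF3FF3FF3FF3F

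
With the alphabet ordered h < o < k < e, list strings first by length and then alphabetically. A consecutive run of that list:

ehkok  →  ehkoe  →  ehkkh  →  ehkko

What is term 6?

ehkke

Continuing the enumeration 2 steps past ehkko: ehkko → ehkkk → (answer).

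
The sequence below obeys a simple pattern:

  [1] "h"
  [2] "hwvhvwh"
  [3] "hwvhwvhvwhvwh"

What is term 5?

hwvhwvhwvhwvhvwhvwhvwhvwh

Each term wraps the previous one in hwv on the left and vwh on the right.
From hwvhwvhvwhvwh, 2 further steps: hwvhwvhvwhvwh → hwvhwvhwvhvwhvwhvwh → (answer).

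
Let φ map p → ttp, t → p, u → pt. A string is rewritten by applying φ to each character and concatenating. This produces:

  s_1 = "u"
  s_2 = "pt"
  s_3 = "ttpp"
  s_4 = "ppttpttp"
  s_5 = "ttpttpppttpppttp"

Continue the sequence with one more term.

ppttpppttpttpttpppttpttpttpppttp

Replace each of the 16 characters of ttpttpppttpppttp in place — p p ttp p p ttp ttp ttp p p ttp ttp ttp p p ttp — and concatenate.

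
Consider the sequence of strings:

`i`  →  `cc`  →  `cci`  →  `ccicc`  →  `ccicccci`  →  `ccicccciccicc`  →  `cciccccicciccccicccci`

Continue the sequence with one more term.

Each term (from the third on) is the previous term followed by the one before it: term 3 = cc·i = cci.
Continuing: cciccccicciccccicccci · ccicccciccicc gives term 8.

cciccccicciccccicccciccicccciccicc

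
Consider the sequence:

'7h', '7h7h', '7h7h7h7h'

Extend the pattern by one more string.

Each string is two copies of the previous one concatenated.
Doubling 7h7h7h7h:

7h7h7h7h7h7h7h7h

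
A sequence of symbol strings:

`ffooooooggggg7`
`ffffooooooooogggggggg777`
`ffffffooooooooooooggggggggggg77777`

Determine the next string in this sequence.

ffffffffooooooooooooooogggggggggggggg7777777

The n-th term is 2n f's then 3n+3 o's then 3n+2 g's then 2n-1 7's (n = 1, 2, …).
For the next term, n = 4, so the run lengths are 8, 15, 14, 7.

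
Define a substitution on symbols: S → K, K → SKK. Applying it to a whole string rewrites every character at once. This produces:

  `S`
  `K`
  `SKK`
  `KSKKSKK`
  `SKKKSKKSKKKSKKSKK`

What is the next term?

φ(SKKKSKKSKKKSKKSKK) expands symbol-by-symbol to K SKK SKK SKK K SKK SKK K SKK SKK SKK K SKK SKK K SKK SKK; joining the 17 pieces gives the next term.

KSKKSKKSKKKSKKSKKKSKKSKKSKKKSKKSKKKSKKSKK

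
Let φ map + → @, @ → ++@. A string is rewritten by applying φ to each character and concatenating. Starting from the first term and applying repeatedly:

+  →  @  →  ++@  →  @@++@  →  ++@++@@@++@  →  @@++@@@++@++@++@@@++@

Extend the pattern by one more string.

Replace each of the 21 characters of @@++@@@++@++@++@@@++@ in place — ++@ ++@ @ @ ++@ ++@ ++@ @ @ ++@ @ @ ++@ @ @ ++@ ++@ ++@ @ @ ++@ — and concatenate.

++@++@@@++@++@++@@@++@@@++@@@++@++@++@@@++@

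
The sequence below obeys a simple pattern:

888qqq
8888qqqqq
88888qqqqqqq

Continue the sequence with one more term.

Term n consists of n+1 8's, followed by 2n-1 q's, where the shown terms are n = 2, 3, 4.
At n = 5 the blocks have lengths 6, 9.

888888qqqqqqqqq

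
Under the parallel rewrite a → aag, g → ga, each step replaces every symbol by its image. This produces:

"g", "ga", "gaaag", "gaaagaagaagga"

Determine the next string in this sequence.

gaaagaagaaggaaagaaggaaagaaggagaaag

Replace each of the 13 characters of gaaagaagaagga in place — ga aag aag aag ga aag aag ga aag aag ga ga aag — and concatenate.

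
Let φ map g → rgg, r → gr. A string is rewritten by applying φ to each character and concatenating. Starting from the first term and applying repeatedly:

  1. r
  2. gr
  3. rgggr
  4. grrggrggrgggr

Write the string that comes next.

φ(grrggrggrgggr) expands symbol-by-symbol to rgg gr gr rgg rgg gr rgg rgg gr rgg rgg rgg gr; joining the 13 pieces gives the next term.

rgggrgrrggrgggrrggrgggrrggrggrgggr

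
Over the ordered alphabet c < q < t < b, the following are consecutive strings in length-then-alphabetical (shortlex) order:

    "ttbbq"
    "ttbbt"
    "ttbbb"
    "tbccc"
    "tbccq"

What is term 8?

tbcqc

Advancing 3 positions from tbccq through tbccq → tbcct → tbccb reaches term 8.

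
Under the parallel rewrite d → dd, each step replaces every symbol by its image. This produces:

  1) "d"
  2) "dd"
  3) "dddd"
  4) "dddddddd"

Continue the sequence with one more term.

Rewriting each symbol of dddddddd: d→dd, d→dd, d→dd, d→dd, d→dd, d→dd, d→dd, d→dd, which concatenates to dd dd dd dd dd dd dd dd.

dddddddddddddddd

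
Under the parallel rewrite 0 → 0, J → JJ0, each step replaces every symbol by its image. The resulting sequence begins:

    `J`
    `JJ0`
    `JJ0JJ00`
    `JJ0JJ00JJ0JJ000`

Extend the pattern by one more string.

JJ0JJ00JJ0JJ000JJ0JJ00JJ0JJ0000

Replace each of the 15 characters of JJ0JJ00JJ0JJ000 in place — JJ0 JJ0 0 JJ0 JJ0 0 0 JJ0 JJ0 0 JJ0 JJ0 0 0 0 — and concatenate.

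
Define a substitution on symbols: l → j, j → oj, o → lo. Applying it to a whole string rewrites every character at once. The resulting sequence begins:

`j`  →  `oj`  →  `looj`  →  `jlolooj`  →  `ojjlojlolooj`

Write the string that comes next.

Apply φ to ojjlojlolooj symbol by symbol: o→lo, j→oj, j→oj, l→j, o→lo, j→oj, l→j, o→lo, l→j, o→lo, o→lo, j→oj; joined: lo oj oj j lo oj j lo j lo lo oj.

loojojjloojjlojlolooj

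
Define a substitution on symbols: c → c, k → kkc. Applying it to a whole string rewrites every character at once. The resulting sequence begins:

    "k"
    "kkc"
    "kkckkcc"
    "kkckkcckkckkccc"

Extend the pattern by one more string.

Replace each of the 15 characters of kkckkcckkckkccc in place — kkc kkc c kkc kkc c c kkc kkc c kkc kkc c c c — and concatenate.

kkckkcckkckkccckkckkcckkckkcccc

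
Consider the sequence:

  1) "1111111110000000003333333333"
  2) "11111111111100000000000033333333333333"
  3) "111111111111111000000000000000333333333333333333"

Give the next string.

1111111111111111110000000000000000003333333333333333333333

The n-th term is 3n+3 1's then 3n+3 0's then 4n+2 3's, where the shown terms are n = 2, 3, 4.
For the next term, n = 5, so the run lengths are 18, 18, 22.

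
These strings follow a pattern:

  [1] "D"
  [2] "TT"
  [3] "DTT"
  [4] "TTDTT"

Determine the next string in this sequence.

DTTTTDTT

Each term (from the third on) is the two preceding terms concatenated in order: term 3 = D·TT = DTT.
Continuing: DTT · TTDTT gives term 5.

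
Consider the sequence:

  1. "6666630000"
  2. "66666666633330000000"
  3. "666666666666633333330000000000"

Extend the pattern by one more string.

Reading off run lengths: 6 runs 5, 9, 13; 3 runs 1, 4, 7; 0 runs 4, 7, 10 — each is linear in n (n = 1, 2, …).
For the next term, n = 4, so the run lengths are 17, 10, 13.

6666666666666666633333333330000000000000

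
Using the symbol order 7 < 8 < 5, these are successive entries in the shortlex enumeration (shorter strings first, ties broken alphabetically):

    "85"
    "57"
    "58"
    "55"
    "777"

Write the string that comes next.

778

The successor of 777 increments the rightmost position that isn't already 5 and resets every position after it to 7.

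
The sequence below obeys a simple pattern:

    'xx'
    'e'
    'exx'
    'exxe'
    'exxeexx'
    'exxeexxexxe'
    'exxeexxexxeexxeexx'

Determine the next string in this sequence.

exxeexxexxeexxeexxexxeexxexxe

From term 3 onward, concatenate the last term with the second-to-last: e·xx = exx, exx·e = exxe, …
Continuing: exxeexxexxeexxeexx · exxeexxexxe gives term 8.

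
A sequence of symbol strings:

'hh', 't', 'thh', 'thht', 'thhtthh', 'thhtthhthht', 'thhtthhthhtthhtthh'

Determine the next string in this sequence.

thhtthhthhtthhtthhthhtthhthht

This is a Fibonacci-style word recurrence s(k) = s(k−1)·s(k−2): e.g. t·hh = thh.
The next term joins thhtthhthhtthhtthh and thhtthhthht.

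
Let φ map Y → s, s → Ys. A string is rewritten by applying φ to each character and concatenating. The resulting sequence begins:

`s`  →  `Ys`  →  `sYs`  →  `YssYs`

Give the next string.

Apply φ to YssYs symbol by symbol: Y→s, s→Ys, s→Ys, Y→s, s→Ys; joined: s Ys Ys s Ys.

sYsYssYs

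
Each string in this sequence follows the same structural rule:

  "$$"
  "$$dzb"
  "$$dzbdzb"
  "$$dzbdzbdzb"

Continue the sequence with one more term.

Every step adds dzb to the end: s(k+1) = s(k)·dzb.
Applying this once more to $$dzbdzbdzb:

$$dzbdzbdzbdzb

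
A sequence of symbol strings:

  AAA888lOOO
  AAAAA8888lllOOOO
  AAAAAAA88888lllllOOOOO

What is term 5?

AAAAAAAAAAA8888888lllllllllOOOOOOO

Term n consists of 2n+1 A's, followed by n+2 8's, followed by 2n-1 l's, followed by n+2 O's (n = 1, 2, …).
For term 5, n = 5, so the run lengths are 11, 7, 9, 7.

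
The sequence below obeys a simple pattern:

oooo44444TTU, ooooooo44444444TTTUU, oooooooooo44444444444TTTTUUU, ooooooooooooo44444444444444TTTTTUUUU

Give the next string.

The n-th term is 3n+1 o's then 3n+2 4's then n+1 T's then n U's (n = 1, 2, …).
Setting n = 5 gives 16, 17, 6, 5 characters in each block.

oooooooooooooooo44444444444444444TTTTTTUUUUU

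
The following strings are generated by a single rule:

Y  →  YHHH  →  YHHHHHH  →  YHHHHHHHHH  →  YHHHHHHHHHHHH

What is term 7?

Every step adds HHH to the end: s(k+1) = s(k)·HHH.
From YHHHHHHHHHHHH, 2 further steps: YHHHHHHHHHHHH → YHHHHHHHHHHHHHHH → (answer).

YHHHHHHHHHHHHHHHHHH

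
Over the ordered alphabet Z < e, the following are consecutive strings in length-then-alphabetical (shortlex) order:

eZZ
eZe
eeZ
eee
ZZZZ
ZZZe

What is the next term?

Treat ZZZe as a base-2 numeral over the given alphabet and add one, carrying through any trailing e's.

ZZeZ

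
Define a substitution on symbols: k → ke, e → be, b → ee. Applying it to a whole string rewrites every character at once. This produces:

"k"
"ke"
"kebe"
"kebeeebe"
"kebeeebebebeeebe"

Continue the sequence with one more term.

Rewriting the 16 symbols of kebeeebebebeeebe one by one yields ke be ee be be be ee be ee be ee be be be ee be; concatenated:

kebeeebebebeeebeeebeeebebebeeebe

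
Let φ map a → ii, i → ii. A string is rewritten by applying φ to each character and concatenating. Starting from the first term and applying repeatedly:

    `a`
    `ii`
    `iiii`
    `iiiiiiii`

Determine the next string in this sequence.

iiiiiiiiiiiiiiii

Expanding iiiiiiii: i→ii, i→ii, i→ii, i→ii, i→ii, i→ii, i→ii, i→ii. Concatenated: ii ii ii ii ii ii ii ii.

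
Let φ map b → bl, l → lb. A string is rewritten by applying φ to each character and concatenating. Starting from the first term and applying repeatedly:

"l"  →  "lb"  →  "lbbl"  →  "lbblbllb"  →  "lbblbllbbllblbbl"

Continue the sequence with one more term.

Rewriting the 16 symbols of lbblbllbbllblbbl one by one yields lb bl bl lb bl lb lb bl bl lb lb bl lb bl bl lb; concatenated:

lbblbllbbllblbblbllblbbllbblbllb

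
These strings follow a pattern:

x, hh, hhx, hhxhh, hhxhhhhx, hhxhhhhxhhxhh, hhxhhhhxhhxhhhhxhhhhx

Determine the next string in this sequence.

Each term (from the third on) is the previous term followed by the one before it: term 3 = hh·x = hhx.
So term 8 is hhxhhhhxhhxhhhhxhhhhx·hhxhhhhxhhxhh.

hhxhhhhxhhxhhhhxhhhhxhhxhhhhxhhxhh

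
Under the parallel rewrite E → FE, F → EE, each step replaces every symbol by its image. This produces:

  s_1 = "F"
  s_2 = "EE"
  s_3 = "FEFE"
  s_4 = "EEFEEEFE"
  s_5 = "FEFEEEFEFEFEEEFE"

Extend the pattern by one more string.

Applying the rule to each of the 16 symbols of FEFEEEFEFEFEEEFE gives the pieces EE FE EE FE FE FE EE FE EE FE EE FE FE FE EE FE, which concatenate to the answer.

EEFEEEFEFEFEEEFEEEFEEEFEFEFEEEFE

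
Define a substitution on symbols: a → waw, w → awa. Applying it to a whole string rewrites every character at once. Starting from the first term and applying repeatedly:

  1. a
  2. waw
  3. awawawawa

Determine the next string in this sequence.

Rewriting each symbol of awawawawa: a→waw, w→awa, a→waw, w→awa, a→waw, w→awa, a→waw, w→awa, a→waw, which concatenates to waw awa waw awa waw awa waw awa waw.

wawawawawawawawawawawawawaw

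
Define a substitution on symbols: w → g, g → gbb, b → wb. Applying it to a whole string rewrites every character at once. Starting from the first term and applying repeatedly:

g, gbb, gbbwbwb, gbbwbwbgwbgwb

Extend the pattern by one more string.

gbbwbwbgwbgwbgbbgwbgbbgwb

Replace each of the 13 characters of gbbwbwbgwbgwb in place — gbb wb wb g wb g wb gbb g wb gbb g wb — and concatenate.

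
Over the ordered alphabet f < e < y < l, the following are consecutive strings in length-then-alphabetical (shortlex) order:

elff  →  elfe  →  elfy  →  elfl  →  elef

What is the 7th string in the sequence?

Continuing the enumeration 2 steps past elef: elef → elee → (answer).

eley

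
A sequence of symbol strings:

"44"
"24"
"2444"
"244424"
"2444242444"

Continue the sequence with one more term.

2444242444244424

Each term (from the third on) is the previous term followed by the one before it: term 3 = 24·44 = 2444.
Continuing: 2444242444 · 244424 gives term 6.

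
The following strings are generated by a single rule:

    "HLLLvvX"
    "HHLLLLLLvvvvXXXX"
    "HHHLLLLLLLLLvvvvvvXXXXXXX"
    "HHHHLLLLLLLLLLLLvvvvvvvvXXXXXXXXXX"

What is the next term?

Reading off run lengths: H runs 1, 2, 3, 4; L runs 3, 6, 9, 12; v runs 2, 4, 6, 8; X runs 1, 4, 7, 10 — each is linear in n (n = 1, 2, …).
Setting n = 5 gives 5, 15, 10, 13 characters in each block.

HHHHHLLLLLLLLLLLLLLLvvvvvvvvvvXXXXXXXXXXXXX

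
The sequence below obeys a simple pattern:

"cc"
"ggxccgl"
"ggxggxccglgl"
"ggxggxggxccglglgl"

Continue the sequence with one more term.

Each term wraps the previous one in ggx on the left and gl on the right.
Applying this once more to ggxggxggxccglglgl:

ggxggxggxggxccglglglgl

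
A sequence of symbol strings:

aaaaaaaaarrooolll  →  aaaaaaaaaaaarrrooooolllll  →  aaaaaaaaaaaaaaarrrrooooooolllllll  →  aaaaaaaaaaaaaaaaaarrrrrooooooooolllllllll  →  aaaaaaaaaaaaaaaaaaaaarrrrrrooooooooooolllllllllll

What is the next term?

Each string has the form a^{3n+3} r^{n} o^{2n-1} l^{2n-1}, where the shown terms are n = 2, 3, 4, 5, 6.
Setting n = 7 gives 24, 7, 13, 13 characters in each block.

aaaaaaaaaaaaaaaaaaaaaaaarrrrrrrooooooooooooolllllllllllll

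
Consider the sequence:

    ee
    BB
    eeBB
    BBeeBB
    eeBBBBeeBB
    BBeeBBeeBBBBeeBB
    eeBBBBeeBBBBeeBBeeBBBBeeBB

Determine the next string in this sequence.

BBeeBBeeBBBBeeBBeeBBBBeeBBBBeeBBeeBBBBeeBB

From term 3 onward, concatenate the second-to-last term with the last: ee·BB = eeBB, BB·eeBB = BBeeBB, …
The next term joins BBeeBBeeBBBBeeBB and eeBBBBeeBBBBeeBBeeBBBBeeBB.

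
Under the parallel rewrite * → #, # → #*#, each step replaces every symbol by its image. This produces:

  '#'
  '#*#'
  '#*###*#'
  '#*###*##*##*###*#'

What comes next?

Rewriting the 17 symbols of #*###*##*##*###*# one by one yields #*# # #*# #*# #*# # #*# #*# # #*# #*# # #*# #*# #*# # #*#; concatenated:

#*###*##*##*###*##*###*##*###*##*##*###*#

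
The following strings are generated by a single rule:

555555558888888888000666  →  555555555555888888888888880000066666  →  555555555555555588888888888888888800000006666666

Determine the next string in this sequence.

555555555555555555558888888888888888888888000000000666666666

The n-th term is 4n 5's then 4n+2 8's then 2n-1 0's then 2n-1 6's, where the shown terms are n = 2, 3, 4.
For the next term, n = 5, so the run lengths are 20, 22, 9, 9.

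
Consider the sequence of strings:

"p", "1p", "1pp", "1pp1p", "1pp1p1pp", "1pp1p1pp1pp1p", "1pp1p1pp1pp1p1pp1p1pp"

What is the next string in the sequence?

1pp1p1pp1pp1p1pp1p1pp1pp1p1pp1pp1p

Each term (from the third on) is the previous term followed by the one before it: term 3 = 1p·p = 1pp.
So term 8 is 1pp1p1pp1pp1p1pp1p1pp·1pp1p1pp1pp1p.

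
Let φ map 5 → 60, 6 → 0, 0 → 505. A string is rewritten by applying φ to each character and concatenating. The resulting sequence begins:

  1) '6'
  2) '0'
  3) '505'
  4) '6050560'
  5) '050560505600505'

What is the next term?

50560505600505605056005055056050560

φ(050560505600505) expands symbol-by-symbol to 505 60 505 60 0 505 60 505 60 0 505 505 60 505 60; joining the 15 pieces gives the next term.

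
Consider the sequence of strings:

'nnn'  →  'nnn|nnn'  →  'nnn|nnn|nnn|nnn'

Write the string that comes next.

Every step duplicates the string with '|' between the halves.
So the next term is two copies of nnn|nnn|nnn|nnn with '|' between the halves.

nnn|nnn|nnn|nnn|nnn|nnn|nnn|nnn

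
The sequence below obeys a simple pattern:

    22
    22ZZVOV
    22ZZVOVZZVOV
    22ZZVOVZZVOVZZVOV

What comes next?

Each term is the previous one with ZZVOV appended.
One more step from 22ZZVOVZZVOVZZVOV gives the answer.

22ZZVOVZZVOVZZVOVZZVOV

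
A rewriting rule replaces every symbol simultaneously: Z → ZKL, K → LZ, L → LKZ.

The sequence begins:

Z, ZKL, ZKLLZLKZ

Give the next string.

ZKLLZLKZLKZZKLLKZLZZKL

Expanding ZKLLZLKZ: Z→ZKL, K→LZ, L→LKZ, L→LKZ, Z→ZKL, L→LKZ, K→LZ, Z→ZKL. Concatenated: ZKL LZ LKZ LKZ ZKL LKZ LZ ZKL.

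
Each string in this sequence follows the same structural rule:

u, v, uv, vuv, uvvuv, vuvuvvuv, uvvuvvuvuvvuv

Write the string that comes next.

vuvuvvuvuvvuvvuvuvvuv

Each term (from the third on) is the two preceding terms concatenated in order: term 3 = u·v = uv.
Continuing: vuvuvvuv · uvvuvvuvuvvuv gives term 8.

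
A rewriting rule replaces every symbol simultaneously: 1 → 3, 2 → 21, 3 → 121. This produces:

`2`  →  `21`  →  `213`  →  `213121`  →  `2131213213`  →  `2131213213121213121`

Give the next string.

Replace each of the 19 characters of 2131213213121213121 in place — 21 3 121 3 21 3 121 21 3 121 3 21 3 21 3 121 3 21 3 — and concatenate.

213121321312121312132132131213213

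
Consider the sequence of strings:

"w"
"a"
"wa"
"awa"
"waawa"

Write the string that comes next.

This is a Fibonacci-style word recurrence s(k) = s(k−2)·s(k−1): e.g. w·a = wa.
So term 6 is awa·waawa.

awawaawa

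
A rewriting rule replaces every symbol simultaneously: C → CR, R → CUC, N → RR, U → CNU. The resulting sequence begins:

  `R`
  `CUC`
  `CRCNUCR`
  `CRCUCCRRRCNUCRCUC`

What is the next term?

Replace each of the 17 characters of CRCUCCRRRCNUCRCUC in place — CR CUC CR CNU CR CR CUC CUC CUC CR RR CNU CR CUC CR CNU CR — and concatenate.

CRCUCCRCNUCRCRCUCCUCCUCCRRRCNUCRCUCCRCNUCR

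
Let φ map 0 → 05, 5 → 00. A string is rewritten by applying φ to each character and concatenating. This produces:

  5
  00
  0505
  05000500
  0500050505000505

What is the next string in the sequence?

05000505050005000500050505000500

φ(0500050505000505) expands symbol-by-symbol to 05 00 05 05 05 00 05 00 05 00 05 05 05 00 05 00; joining the 16 pieces gives the next term.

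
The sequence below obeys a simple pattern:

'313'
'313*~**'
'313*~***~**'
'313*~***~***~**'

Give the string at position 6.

Every step adds *~** to the end: s(k+1) = s(k)·*~**.
From 313*~***~***~**, 2 further steps: 313*~***~***~** → 313*~***~***~***~** → (answer).

313*~***~***~***~***~**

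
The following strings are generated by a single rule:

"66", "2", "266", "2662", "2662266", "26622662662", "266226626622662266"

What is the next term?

This is a Fibonacci-style word recurrence s(k) = s(k−1)·s(k−2): e.g. 2·66 = 266.
So term 8 is 266226626622662266·26622662662.

26622662662266226626622662662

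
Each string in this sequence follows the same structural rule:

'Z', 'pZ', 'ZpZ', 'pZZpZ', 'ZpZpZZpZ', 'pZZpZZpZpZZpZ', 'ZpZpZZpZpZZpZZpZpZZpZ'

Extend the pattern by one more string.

pZZpZZpZpZZpZZpZpZZpZpZZpZZpZpZZpZ

Each term (from the third on) is the two preceding terms concatenated in order: term 3 = Z·pZ = ZpZ.
So term 8 is pZZpZZpZpZZpZ·ZpZpZZpZpZZpZZpZpZZpZ.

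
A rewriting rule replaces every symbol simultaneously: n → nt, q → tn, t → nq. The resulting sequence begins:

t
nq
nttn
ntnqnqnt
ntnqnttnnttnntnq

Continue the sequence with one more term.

Replace each of the 16 characters of ntnqnttnnttnntnq in place — nt nq nt tn nt nq nq nt nt nq nq nt nt nq nt tn — and concatenate.

ntnqnttnntnqnqntntnqnqntntnqnttn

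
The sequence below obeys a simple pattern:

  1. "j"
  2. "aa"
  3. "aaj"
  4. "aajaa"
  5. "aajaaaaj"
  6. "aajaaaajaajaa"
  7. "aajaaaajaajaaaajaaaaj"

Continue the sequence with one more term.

aajaaaajaajaaaajaaaajaajaaaajaajaa

This is a Fibonacci-style word recurrence s(k) = s(k−1)·s(k−2): e.g. aa·j = aaj.
So term 8 is aajaaaajaajaaaajaaaaj·aajaaaajaajaa.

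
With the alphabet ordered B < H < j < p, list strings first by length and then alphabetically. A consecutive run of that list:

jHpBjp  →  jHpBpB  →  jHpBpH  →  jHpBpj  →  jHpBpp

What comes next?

jHpHBB

Treat jHpBpp as a base-4 numeral over the given alphabet and add one, carrying through any trailing p's.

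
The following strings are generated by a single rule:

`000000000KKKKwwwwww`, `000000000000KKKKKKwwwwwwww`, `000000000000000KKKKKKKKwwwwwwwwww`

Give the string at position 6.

000000000000000000000000KKKKKKKKKKKKKKwwwwwwwwwwwwwwww

Term n consists of 3n 0's, followed by 2n-2 K's, followed by 2n w's, where the shown terms are n = 3, 4, 5.
For term 6, n = 8, so the run lengths are 24, 14, 16.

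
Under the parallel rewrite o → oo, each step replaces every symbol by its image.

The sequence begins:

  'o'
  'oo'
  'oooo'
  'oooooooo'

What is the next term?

oooooooooooooooo

Apply φ to oooooooo symbol by symbol: o→oo, o→oo, o→oo, o→oo, o→oo, o→oo, o→oo, o→oo; joined: oo oo oo oo oo oo oo oo.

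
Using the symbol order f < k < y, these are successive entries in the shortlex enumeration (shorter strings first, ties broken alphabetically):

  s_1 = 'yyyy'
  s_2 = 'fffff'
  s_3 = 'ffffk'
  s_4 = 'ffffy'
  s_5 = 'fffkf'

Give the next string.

Find the rightmost character of fffkf below y, bump it to the next letter, and reset everything to its right to f.

fffkk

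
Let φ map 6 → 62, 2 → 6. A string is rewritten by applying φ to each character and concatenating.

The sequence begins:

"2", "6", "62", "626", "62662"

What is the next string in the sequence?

Expanding 62662: 6→62, 2→6, 6→62, 6→62, 2→6. Concatenated: 62 6 62 62 6.

62662626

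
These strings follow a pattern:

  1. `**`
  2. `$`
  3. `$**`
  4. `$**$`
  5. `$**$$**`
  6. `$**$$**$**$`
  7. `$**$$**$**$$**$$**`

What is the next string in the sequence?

From term 3 onward, concatenate the last term with the second-to-last: $·** = $**, $**·$ = $**$, …
Continuing: $**$$**$**$$**$$** · $**$$**$**$ gives term 8.

$**$$**$**$$**$$**$**$$**$**$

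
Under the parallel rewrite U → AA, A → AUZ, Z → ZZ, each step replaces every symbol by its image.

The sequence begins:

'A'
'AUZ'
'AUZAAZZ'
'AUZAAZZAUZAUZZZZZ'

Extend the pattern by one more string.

Replace each of the 17 characters of AUZAAZZAUZAUZZZZZ in place — AUZ AA ZZ AUZ AUZ ZZ ZZ AUZ AA ZZ AUZ AA ZZ ZZ ZZ ZZ ZZ — and concatenate.

AUZAAZZAUZAUZZZZZAUZAAZZAUZAAZZZZZZZZZZ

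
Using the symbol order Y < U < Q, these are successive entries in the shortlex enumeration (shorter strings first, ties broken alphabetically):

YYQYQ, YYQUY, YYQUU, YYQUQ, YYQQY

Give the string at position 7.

YYQQQ

Stepping forward 2 times from YYQQY: YYQQY → YYQQU, then the target.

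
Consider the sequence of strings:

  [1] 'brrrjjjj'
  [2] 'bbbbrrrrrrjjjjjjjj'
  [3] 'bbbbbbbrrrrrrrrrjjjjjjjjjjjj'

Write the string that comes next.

bbbbbbbbbbrrrrrrrrrrrrjjjjjjjjjjjjjjjj

Term n consists of 3n-2 b's, followed by 3n r's, followed by 4n j's (n = 1, 2, …).
At n = 4 the blocks have lengths 10, 12, 16.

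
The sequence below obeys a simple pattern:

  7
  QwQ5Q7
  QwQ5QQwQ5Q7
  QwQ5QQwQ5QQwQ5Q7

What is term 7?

QwQ5QQwQ5QQwQ5QQwQ5QQwQ5QQwQ5Q7

The strings grow by a fixed prefix QwQ5Q each time.
From QwQ5QQwQ5QQwQ5Q7, 3 further steps: QwQ5QQwQ5QQwQ5Q7 → QwQ5QQwQ5QQwQ5QQwQ5Q7 → QwQ5QQwQ5QQwQ5QQwQ5QQwQ5Q7 → (answer).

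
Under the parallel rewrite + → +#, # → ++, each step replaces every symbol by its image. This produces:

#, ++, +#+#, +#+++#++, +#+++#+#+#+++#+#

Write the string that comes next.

φ(+#+++#+#+#+++#+#) expands symbol-by-symbol to +# ++ +# +# +# ++ +# ++ +# ++ +# +# +# ++ +# ++; joining the 16 pieces gives the next term.

+#+++#+#+#+++#+++#+++#+#+#+++#++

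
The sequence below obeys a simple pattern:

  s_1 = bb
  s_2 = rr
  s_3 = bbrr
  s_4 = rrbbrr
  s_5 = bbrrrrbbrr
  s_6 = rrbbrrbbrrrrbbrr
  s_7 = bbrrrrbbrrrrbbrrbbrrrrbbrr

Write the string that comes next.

rrbbrrbbrrrrbbrrbbrrrrbbrrrrbbrrbbrrrrbbrr

Each term (from the third on) is the two preceding terms concatenated in order: term 3 = bb·rr = bbrr.
Continuing: rrbbrrbbrrrrbbrr · bbrrrrbbrrrrbbrrbbrrrrbbrr gives term 8.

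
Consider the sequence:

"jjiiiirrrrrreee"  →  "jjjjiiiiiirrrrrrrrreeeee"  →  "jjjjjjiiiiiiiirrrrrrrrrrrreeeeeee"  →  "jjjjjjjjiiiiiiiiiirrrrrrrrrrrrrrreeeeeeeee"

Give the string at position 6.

Term n consists of 2n j's, followed by 2n+2 i's, followed by 3n+3 r's, followed by 2n+1 e's (n = 1, 2, …).
For term 6, n = 6, so the run lengths are 12, 14, 21, 13.

jjjjjjjjjjjjiiiiiiiiiiiiiirrrrrrrrrrrrrrrrrrrrreeeeeeeeeeeee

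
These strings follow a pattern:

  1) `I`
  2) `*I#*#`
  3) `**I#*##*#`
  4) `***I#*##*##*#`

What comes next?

****I#*##*##*##*#

Every step adds * to the front and #*# to the end of the previous string.
One more step from ***I#*##*##*# gives the answer.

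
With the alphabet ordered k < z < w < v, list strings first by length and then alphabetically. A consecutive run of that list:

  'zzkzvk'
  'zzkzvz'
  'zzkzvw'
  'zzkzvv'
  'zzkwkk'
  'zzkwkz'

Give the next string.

The successor of zzkwkz increments the rightmost position that isn't already v and resets every position after it to k.

zzkwkw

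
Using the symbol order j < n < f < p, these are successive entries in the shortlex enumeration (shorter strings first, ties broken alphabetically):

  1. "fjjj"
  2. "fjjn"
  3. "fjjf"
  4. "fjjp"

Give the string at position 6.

fjnn

Continuing the enumeration 2 steps past fjjp: fjjp → fjnj → (answer).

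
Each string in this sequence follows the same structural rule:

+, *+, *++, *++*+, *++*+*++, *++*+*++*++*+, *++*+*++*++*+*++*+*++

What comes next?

*++*+*++*++*+*++*+*++*++*+*++*++*+

This is a Fibonacci-style word recurrence s(k) = s(k−1)·s(k−2): e.g. *+·+ = *++.
Continuing: *++*+*++*++*+*++*+*++ · *++*+*++*++*+ gives term 8.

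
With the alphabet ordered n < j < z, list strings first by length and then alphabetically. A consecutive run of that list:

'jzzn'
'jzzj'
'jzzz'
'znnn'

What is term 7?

Advancing 3 positions from znnn through znnn → znnj → znnz reaches term 7.

znjn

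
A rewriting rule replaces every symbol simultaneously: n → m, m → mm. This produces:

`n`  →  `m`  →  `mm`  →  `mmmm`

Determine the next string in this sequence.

mmmmmmmm

Apply φ to mmmm symbol by symbol: m→mm, m→mm, m→mm, m→mm; joined: mm mm mm mm.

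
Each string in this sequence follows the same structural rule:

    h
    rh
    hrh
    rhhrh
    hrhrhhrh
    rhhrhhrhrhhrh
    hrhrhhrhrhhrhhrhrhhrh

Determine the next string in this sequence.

From term 3 onward, concatenate the second-to-last term with the last: h·rh = hrh, rh·hrh = rhhrh, …
The next term joins rhhrhhrhrhhrh and hrhrhhrhrhhrhhrhrhhrh.

rhhrhhrhrhhrhhrhrhhrhrhhrhhrhrhhrh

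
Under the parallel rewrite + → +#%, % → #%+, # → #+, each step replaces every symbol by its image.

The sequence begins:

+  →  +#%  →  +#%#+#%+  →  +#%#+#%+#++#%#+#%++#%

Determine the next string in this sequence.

Replace each of the 21 characters of +#%#+#%+#++#%#+#%++#% in place — +#% #+ #%+ #+ +#% #+ #%+ +#% #+ +#% +#% #+ #%+ #+ +#% #+ #%+ +#% +#% #+ #%+ — and concatenate.

+#%#+#%+#++#%#+#%++#%#++#%+#%#+#%+#++#%#+#%++#%+#%#+#%+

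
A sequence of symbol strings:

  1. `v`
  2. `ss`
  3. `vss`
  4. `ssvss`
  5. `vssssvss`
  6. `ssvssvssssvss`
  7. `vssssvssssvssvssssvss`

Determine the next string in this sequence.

ssvssvssssvssvssssvssssvssvssssvss

Each term (from the third on) is the two preceding terms concatenated in order: term 3 = v·ss = vss.
Continuing: ssvssvssssvss · vssssvssssvssvssssvss gives term 8.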